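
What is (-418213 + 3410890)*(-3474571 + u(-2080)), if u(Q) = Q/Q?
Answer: -10398265723890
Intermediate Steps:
u(Q) = 1
(-418213 + 3410890)*(-3474571 + u(-2080)) = (-418213 + 3410890)*(-3474571 + 1) = 2992677*(-3474570) = -10398265723890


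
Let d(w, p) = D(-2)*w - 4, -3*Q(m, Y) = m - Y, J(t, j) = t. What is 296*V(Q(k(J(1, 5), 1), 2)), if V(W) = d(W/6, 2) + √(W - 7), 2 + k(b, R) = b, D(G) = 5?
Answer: -2812/3 + 296*I*√6 ≈ -937.33 + 725.05*I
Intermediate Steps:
k(b, R) = -2 + b
Q(m, Y) = -m/3 + Y/3 (Q(m, Y) = -(m - Y)/3 = -m/3 + Y/3)
d(w, p) = -4 + 5*w (d(w, p) = 5*w - 4 = -4 + 5*w)
V(W) = -4 + √(-7 + W) + 5*W/6 (V(W) = (-4 + 5*(W/6)) + √(W - 7) = (-4 + 5*(W*(⅙))) + √(-7 + W) = (-4 + 5*(W/6)) + √(-7 + W) = (-4 + 5*W/6) + √(-7 + W) = -4 + √(-7 + W) + 5*W/6)
296*V(Q(k(J(1, 5), 1), 2)) = 296*(-4 + √(-7 + (-(-2 + 1)/3 + (⅓)*2)) + 5*(-(-2 + 1)/3 + (⅓)*2)/6) = 296*(-4 + √(-7 + (-⅓*(-1) + ⅔)) + 5*(-⅓*(-1) + ⅔)/6) = 296*(-4 + √(-7 + (⅓ + ⅔)) + 5*(⅓ + ⅔)/6) = 296*(-4 + √(-7 + 1) + (⅚)*1) = 296*(-4 + √(-6) + ⅚) = 296*(-4 + I*√6 + ⅚) = 296*(-19/6 + I*√6) = -2812/3 + 296*I*√6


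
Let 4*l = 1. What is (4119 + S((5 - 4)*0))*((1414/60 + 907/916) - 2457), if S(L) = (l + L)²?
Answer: -440532337189/43968 ≈ -1.0019e+7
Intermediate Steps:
l = ¼ (l = (¼)*1 = ¼ ≈ 0.25000)
S(L) = (¼ + L)²
(4119 + S((5 - 4)*0))*((1414/60 + 907/916) - 2457) = (4119 + (1 + 4*((5 - 4)*0))²/16)*((1414/60 + 907/916) - 2457) = (4119 + (1 + 4*(1*0))²/16)*((1414*(1/60) + 907*(1/916)) - 2457) = (4119 + (1 + 4*0)²/16)*((707/30 + 907/916) - 2457) = (4119 + (1 + 0)²/16)*(337411/13740 - 2457) = (4119 + (1/16)*1²)*(-33421769/13740) = (4119 + (1/16)*1)*(-33421769/13740) = (4119 + 1/16)*(-33421769/13740) = (65905/16)*(-33421769/13740) = -440532337189/43968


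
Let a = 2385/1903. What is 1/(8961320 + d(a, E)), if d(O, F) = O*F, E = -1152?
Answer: 1903/17050644440 ≈ 1.1161e-7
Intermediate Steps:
a = 2385/1903 (a = 2385*(1/1903) = 2385/1903 ≈ 1.2533)
d(O, F) = F*O
1/(8961320 + d(a, E)) = 1/(8961320 - 1152*2385/1903) = 1/(8961320 - 2747520/1903) = 1/(17050644440/1903) = 1903/17050644440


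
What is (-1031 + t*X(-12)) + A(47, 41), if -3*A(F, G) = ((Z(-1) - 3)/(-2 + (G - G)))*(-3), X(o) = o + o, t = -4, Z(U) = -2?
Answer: -1865/2 ≈ -932.50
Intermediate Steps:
X(o) = 2*o
A(F, G) = 5/2 (A(F, G) = -(-2 - 3)/(-2 + (G - G))*(-3)/3 = -(-5/(-2 + 0))*(-3)/3 = -(-5/(-2))*(-3)/3 = -(-5*(-½))*(-3)/3 = -5*(-3)/6 = -⅓*(-15/2) = 5/2)
(-1031 + t*X(-12)) + A(47, 41) = (-1031 - 8*(-12)) + 5/2 = (-1031 - 4*(-24)) + 5/2 = (-1031 + 96) + 5/2 = -935 + 5/2 = -1865/2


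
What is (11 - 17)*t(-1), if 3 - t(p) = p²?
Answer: -12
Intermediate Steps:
t(p) = 3 - p²
(11 - 17)*t(-1) = (11 - 17)*(3 - 1*(-1)²) = -6*(3 - 1*1) = -6*(3 - 1) = -6*2 = -12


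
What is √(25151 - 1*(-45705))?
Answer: 2*√17714 ≈ 266.19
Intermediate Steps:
√(25151 - 1*(-45705)) = √(25151 + 45705) = √70856 = 2*√17714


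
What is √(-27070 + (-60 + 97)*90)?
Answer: 2*I*√5935 ≈ 154.08*I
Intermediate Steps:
√(-27070 + (-60 + 97)*90) = √(-27070 + 37*90) = √(-27070 + 3330) = √(-23740) = 2*I*√5935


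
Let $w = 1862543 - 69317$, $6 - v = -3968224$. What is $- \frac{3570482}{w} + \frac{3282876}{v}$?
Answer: $- \frac{2070388797221}{1778983302495} \approx -1.1638$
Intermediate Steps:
$v = 3968230$ ($v = 6 - -3968224 = 6 + 3968224 = 3968230$)
$w = 1793226$
$- \frac{3570482}{w} + \frac{3282876}{v} = - \frac{3570482}{1793226} + \frac{3282876}{3968230} = \left(-3570482\right) \frac{1}{1793226} + 3282876 \cdot \frac{1}{3968230} = - \frac{1785241}{896613} + \frac{1641438}{1984115} = - \frac{2070388797221}{1778983302495}$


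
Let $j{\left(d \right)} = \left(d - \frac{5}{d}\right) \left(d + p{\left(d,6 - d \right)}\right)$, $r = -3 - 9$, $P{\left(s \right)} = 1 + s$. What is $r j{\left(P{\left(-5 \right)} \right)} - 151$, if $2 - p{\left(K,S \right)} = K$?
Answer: $-85$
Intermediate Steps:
$p{\left(K,S \right)} = 2 - K$
$r = -12$ ($r = -3 - 9 = -12$)
$j{\left(d \right)} = - \frac{10}{d} + 2 d$ ($j{\left(d \right)} = \left(d - \frac{5}{d}\right) \left(d - \left(-2 + d\right)\right) = \left(d - \frac{5}{d}\right) 2 = - \frac{10}{d} + 2 d$)
$r j{\left(P{\left(-5 \right)} \right)} - 151 = - 12 \left(- \frac{10}{1 - 5} + 2 \left(1 - 5\right)\right) - 151 = - 12 \left(- \frac{10}{-4} + 2 \left(-4\right)\right) - 151 = - 12 \left(\left(-10\right) \left(- \frac{1}{4}\right) - 8\right) - 151 = - 12 \left(\frac{5}{2} - 8\right) - 151 = \left(-12\right) \left(- \frac{11}{2}\right) - 151 = 66 - 151 = -85$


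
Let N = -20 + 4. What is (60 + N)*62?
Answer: 2728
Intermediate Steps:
N = -16
(60 + N)*62 = (60 - 16)*62 = 44*62 = 2728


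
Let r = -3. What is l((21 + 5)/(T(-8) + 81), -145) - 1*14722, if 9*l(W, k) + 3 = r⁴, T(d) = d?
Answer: -44140/3 ≈ -14713.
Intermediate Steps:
l(W, k) = 26/3 (l(W, k) = -⅓ + (⅑)*(-3)⁴ = -⅓ + (⅑)*81 = -⅓ + 9 = 26/3)
l((21 + 5)/(T(-8) + 81), -145) - 1*14722 = 26/3 - 1*14722 = 26/3 - 14722 = -44140/3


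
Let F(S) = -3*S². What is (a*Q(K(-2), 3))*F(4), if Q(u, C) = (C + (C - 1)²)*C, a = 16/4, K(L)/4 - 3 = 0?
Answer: -4032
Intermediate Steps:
K(L) = 12 (K(L) = 12 + 4*0 = 12 + 0 = 12)
a = 4 (a = 16*(¼) = 4)
Q(u, C) = C*(C + (-1 + C)²) (Q(u, C) = (C + (-1 + C)²)*C = C*(C + (-1 + C)²))
(a*Q(K(-2), 3))*F(4) = (4*(3*(3 + (-1 + 3)²)))*(-3*4²) = (4*(3*(3 + 2²)))*(-3*16) = (4*(3*(3 + 4)))*(-48) = (4*(3*7))*(-48) = (4*21)*(-48) = 84*(-48) = -4032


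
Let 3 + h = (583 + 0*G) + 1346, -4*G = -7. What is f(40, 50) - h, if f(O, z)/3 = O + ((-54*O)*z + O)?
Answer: -325686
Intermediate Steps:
G = 7/4 (G = -1/4*(-7) = 7/4 ≈ 1.7500)
h = 1926 (h = -3 + ((583 + 0*(7/4)) + 1346) = -3 + ((583 + 0) + 1346) = -3 + (583 + 1346) = -3 + 1929 = 1926)
f(O, z) = 6*O - 162*O*z (f(O, z) = 3*(O + ((-54*O)*z + O)) = 3*(O + (-54*O*z + O)) = 3*(O + (O - 54*O*z)) = 3*(2*O - 54*O*z) = 6*O - 162*O*z)
f(40, 50) - h = 6*40*(1 - 27*50) - 1*1926 = 6*40*(1 - 1350) - 1926 = 6*40*(-1349) - 1926 = -323760 - 1926 = -325686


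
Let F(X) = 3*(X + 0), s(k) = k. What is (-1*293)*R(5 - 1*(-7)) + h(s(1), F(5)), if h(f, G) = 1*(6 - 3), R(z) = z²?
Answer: -42189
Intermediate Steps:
F(X) = 3*X
h(f, G) = 3 (h(f, G) = 1*3 = 3)
(-1*293)*R(5 - 1*(-7)) + h(s(1), F(5)) = (-1*293)*(5 - 1*(-7))² + 3 = -293*(5 + 7)² + 3 = -293*12² + 3 = -293*144 + 3 = -42192 + 3 = -42189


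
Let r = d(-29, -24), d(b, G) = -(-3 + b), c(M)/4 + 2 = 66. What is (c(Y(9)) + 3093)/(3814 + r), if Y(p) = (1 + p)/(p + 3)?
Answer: 3349/3846 ≈ 0.87078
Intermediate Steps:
Y(p) = (1 + p)/(3 + p)
c(M) = 256 (c(M) = -8 + 4*66 = -8 + 264 = 256)
d(b, G) = 3 - b
r = 32 (r = 3 - 1*(-29) = 3 + 29 = 32)
(c(Y(9)) + 3093)/(3814 + r) = (256 + 3093)/(3814 + 32) = 3349/3846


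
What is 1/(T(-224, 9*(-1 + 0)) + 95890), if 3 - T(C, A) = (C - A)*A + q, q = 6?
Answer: 1/93952 ≈ 1.0644e-5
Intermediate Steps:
T(C, A) = -3 - A*(C - A) (T(C, A) = 3 - ((C - A)*A + 6) = 3 - (A*(C - A) + 6) = 3 - (6 + A*(C - A)) = 3 + (-6 - A*(C - A)) = -3 - A*(C - A))
1/(T(-224, 9*(-1 + 0)) + 95890) = 1/((-3 + (9*(-1 + 0))² - 1*9*(-1 + 0)*(-224)) + 95890) = 1/((-3 + (9*(-1))² - 1*9*(-1)*(-224)) + 95890) = 1/((-3 + (-9)² - 1*(-9)*(-224)) + 95890) = 1/((-3 + 81 - 2016) + 95890) = 1/(-1938 + 95890) = 1/93952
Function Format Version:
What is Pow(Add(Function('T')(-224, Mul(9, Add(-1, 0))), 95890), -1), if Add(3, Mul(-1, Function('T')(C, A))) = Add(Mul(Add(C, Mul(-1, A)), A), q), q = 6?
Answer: Rational(1, 93952) ≈ 1.0644e-5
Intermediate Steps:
Function('T')(C, A) = Add(-3, Mul(-1, A, Add(C, Mul(-1, A)))) (Function('T')(C, A) = Add(3, Mul(-1, Add(Mul(Add(C, Mul(-1, A)), A), 6))) = Add(3, Mul(-1, Add(Mul(A, Add(C, Mul(-1, A))), 6))) = Add(3, Mul(-1, Add(6, Mul(A, Add(C, Mul(-1, A)))))) = Add(3, Add(-6, Mul(-1, A, Add(C, Mul(-1, A))))) = Add(-3, Mul(-1, A, Add(C, Mul(-1, A)))))
Pow(Add(Function('T')(-224, Mul(9, Add(-1, 0))), 95890), -1) = Pow(Add(Add(-3, Pow(Mul(9, Add(-1, 0)), 2), Mul(-1, Mul(9, Add(-1, 0)), -224)), 95890), -1) = Pow(Add(Add(-3, Pow(Mul(9, -1), 2), Mul(-1, Mul(9, -1), -224)), 95890), -1) = Pow(Add(Add(-3, Pow(-9, 2), Mul(-1, -9, -224)), 95890), -1) = Pow(Add(Add(-3, 81, -2016), 95890), -1) = Pow(Add(-1938, 95890), -1) = Pow(93952, -1) = Rational(1, 93952)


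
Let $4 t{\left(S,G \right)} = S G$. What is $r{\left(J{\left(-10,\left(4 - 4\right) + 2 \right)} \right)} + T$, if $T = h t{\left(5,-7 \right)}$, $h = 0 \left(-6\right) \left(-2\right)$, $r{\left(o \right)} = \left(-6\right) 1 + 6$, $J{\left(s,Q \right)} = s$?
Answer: $0$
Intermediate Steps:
$t{\left(S,G \right)} = \frac{G S}{4}$ ($t{\left(S,G \right)} = \frac{S G}{4} = \frac{G S}{4}$)
$r{\left(o \right)} = 0$ ($r{\left(o \right)} = -6 + 6 = 0$)
$h = 0$ ($h = 0 \left(-2\right) = 0$)
$T = 0$ ($T = 0 \cdot \frac{1}{4} \left(-7\right) 5 = 0 \left(- \frac{35}{4}\right) = 0$)
$r{\left(J{\left(-10,\left(4 - 4\right) + 2 \right)} \right)} + T = 0 + 0 = 0$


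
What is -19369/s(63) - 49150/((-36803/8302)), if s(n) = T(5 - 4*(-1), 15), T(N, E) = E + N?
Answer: 9080201893/883272 ≈ 10280.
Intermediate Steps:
s(n) = 24 (s(n) = 15 + (5 - 4*(-1)) = 15 + (5 + 4) = 15 + 9 = 24)
-19369/s(63) - 49150/((-36803/8302)) = -19369/24 - 49150/((-36803/8302)) = -19369*1/24 - 49150/((-36803*1/8302)) = -19369/24 - 49150/(-36803/8302) = -19369/24 - 49150*(-8302/36803) = -19369/24 + 408043300/36803 = 9080201893/883272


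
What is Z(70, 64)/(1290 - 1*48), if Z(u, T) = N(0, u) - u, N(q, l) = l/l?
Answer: -1/18 ≈ -0.055556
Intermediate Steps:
N(q, l) = 1
Z(u, T) = 1 - u
Z(70, 64)/(1290 - 1*48) = (1 - 1*70)/(1290 - 1*48) = (1 - 70)/(1290 - 48) = -69/1242 = -69*1/1242 = -1/18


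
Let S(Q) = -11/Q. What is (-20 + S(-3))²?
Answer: 2401/9 ≈ 266.78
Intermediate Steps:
(-20 + S(-3))² = (-20 - 11/(-3))² = (-20 - 11*(-⅓))² = (-20 + 11/3)² = (-49/3)² = 2401/9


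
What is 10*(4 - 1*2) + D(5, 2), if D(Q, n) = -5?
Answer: 15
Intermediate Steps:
10*(4 - 1*2) + D(5, 2) = 10*(4 - 1*2) - 5 = 10*(4 - 2) - 5 = 10*2 - 5 = 20 - 5 = 15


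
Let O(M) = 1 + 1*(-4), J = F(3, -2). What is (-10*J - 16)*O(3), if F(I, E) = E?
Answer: -12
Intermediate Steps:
J = -2
O(M) = -3 (O(M) = 1 - 4 = -3)
(-10*J - 16)*O(3) = (-10*(-2) - 16)*(-3) = (20 - 16)*(-3) = 4*(-3) = -12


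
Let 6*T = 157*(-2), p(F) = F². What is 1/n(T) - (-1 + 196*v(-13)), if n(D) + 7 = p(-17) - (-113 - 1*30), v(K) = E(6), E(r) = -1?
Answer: 83726/425 ≈ 197.00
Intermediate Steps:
v(K) = -1
T = -157/3 (T = (157*(-2))/6 = (⅙)*(-314) = -157/3 ≈ -52.333)
n(D) = 425 (n(D) = -7 + ((-17)² - (-113 - 1*30)) = -7 + (289 - (-113 - 30)) = -7 + (289 - 1*(-143)) = -7 + (289 + 143) = -7 + 432 = 425)
1/n(T) - (-1 + 196*v(-13)) = 1/425 - (-1 + 196*(-1)) = 1/425 - (-1 - 196) = 1/425 - 1*(-197) = 1/425 + 197 = 83726/425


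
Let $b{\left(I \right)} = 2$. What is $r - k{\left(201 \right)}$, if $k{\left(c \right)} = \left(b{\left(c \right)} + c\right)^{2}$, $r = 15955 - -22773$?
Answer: $-2481$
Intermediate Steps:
$r = 38728$ ($r = 15955 + 22773 = 38728$)
$k{\left(c \right)} = \left(2 + c\right)^{2}$
$r - k{\left(201 \right)} = 38728 - \left(2 + 201\right)^{2} = 38728 - 203^{2} = 38728 - 41209 = -2481$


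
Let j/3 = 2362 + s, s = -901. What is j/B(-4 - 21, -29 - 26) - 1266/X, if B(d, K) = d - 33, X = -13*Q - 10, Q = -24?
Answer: -698547/8758 ≈ -79.761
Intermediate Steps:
X = 302 (X = -13*(-24) - 10 = 312 - 10 = 302)
j = 4383 (j = 3*(2362 - 901) = 3*1461 = 4383)
B(d, K) = -33 + d
j/B(-4 - 21, -29 - 26) - 1266/X = 4383/(-33 + (-4 - 21)) - 1266/302 = 4383/(-33 - 25) - 1266*1/302 = 4383/(-58) - 633/151 = 4383*(-1/58) - 633/151 = -4383/58 - 633/151 = -698547/8758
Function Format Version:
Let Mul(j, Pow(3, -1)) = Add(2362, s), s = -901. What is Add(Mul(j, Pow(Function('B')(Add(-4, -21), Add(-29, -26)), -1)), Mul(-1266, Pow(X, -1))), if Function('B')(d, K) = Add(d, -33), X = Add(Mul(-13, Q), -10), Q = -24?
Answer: Rational(-698547, 8758) ≈ -79.761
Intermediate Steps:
X = 302 (X = Add(Mul(-13, -24), -10) = Add(312, -10) = 302)
j = 4383 (j = Mul(3, Add(2362, -901)) = Mul(3, 1461) = 4383)
Function('B')(d, K) = Add(-33, d)
Add(Mul(j, Pow(Function('B')(Add(-4, -21), Add(-29, -26)), -1)), Mul(-1266, Pow(X, -1))) = Add(Mul(4383, Pow(Add(-33, Add(-4, -21)), -1)), Mul(-1266, Pow(302, -1))) = Add(Mul(4383, Pow(Add(-33, -25), -1)), Mul(-1266, Rational(1, 302))) = Add(Mul(4383, Pow(-58, -1)), Rational(-633, 151)) = Add(Mul(4383, Rational(-1, 58)), Rational(-633, 151)) = Add(Rational(-4383, 58), Rational(-633, 151)) = Rational(-698547, 8758)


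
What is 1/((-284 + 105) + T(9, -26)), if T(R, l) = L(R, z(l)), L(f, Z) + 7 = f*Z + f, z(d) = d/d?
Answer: -1/168 ≈ -0.0059524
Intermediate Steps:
z(d) = 1
L(f, Z) = -7 + f + Z*f (L(f, Z) = -7 + (f*Z + f) = -7 + (Z*f + f) = -7 + (f + Z*f) = -7 + f + Z*f)
T(R, l) = -7 + 2*R (T(R, l) = -7 + R + 1*R = -7 + R + R = -7 + 2*R)
1/((-284 + 105) + T(9, -26)) = 1/((-284 + 105) + (-7 + 2*9)) = 1/(-179 + (-7 + 18)) = 1/(-179 + 11) = 1/(-168) = -1/168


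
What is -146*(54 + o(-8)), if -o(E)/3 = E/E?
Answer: -7446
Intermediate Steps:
o(E) = -3 (o(E) = -3*E/E = -3*1 = -3)
-146*(54 + o(-8)) = -146*(54 - 3) = -146*51 = -7446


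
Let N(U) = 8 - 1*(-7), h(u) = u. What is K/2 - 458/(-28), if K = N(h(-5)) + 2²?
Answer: 181/7 ≈ 25.857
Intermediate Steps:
N(U) = 15 (N(U) = 8 + 7 = 15)
K = 19 (K = 15 + 2² = 15 + 4 = 19)
K/2 - 458/(-28) = 19/2 - 458/(-28) = 19*(½) - 458*(-1/28) = 19/2 + 229/14 = 181/7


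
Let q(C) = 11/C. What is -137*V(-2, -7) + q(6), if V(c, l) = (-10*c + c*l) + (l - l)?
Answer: -27937/6 ≈ -4656.2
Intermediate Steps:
V(c, l) = -10*c + c*l (V(c, l) = (-10*c + c*l) + 0 = -10*c + c*l)
-137*V(-2, -7) + q(6) = -(-274)*(-10 - 7) + 11/6 = -(-274)*(-17) + 11*(⅙) = -137*34 + 11/6 = -4658 + 11/6 = -27937/6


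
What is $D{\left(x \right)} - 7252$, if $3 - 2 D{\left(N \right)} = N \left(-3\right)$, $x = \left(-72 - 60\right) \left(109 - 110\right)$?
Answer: $- \frac{14105}{2} \approx -7052.5$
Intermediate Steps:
$x = 132$ ($x = \left(-132\right) \left(-1\right) = 132$)
$D{\left(N \right)} = \frac{3}{2} + \frac{3 N}{2}$ ($D{\left(N \right)} = \frac{3}{2} - \frac{N \left(-3\right)}{2} = \frac{3}{2} - \frac{\left(-3\right) N}{2} = \frac{3}{2} + \frac{3 N}{2}$)
$D{\left(x \right)} - 7252 = \left(\frac{3}{2} + \frac{3}{2} \cdot 132\right) - 7252 = \left(\frac{3}{2} + 198\right) - 7252 = \frac{399}{2} - 7252 = - \frac{14105}{2}$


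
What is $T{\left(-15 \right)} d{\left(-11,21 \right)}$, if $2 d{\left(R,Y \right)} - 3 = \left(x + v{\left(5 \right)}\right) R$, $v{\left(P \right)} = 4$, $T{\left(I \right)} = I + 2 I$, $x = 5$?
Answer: $2160$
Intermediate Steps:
$T{\left(I \right)} = 3 I$
$d{\left(R,Y \right)} = \frac{3}{2} + \frac{9 R}{2}$ ($d{\left(R,Y \right)} = \frac{3}{2} + \frac{\left(5 + 4\right) R}{2} = \frac{3}{2} + \frac{9 R}{2}$)
$T{\left(-15 \right)} d{\left(-11,21 \right)} = 3 \left(-15\right) \left(\frac{3}{2} + \frac{9}{2} \left(-11\right)\right) = - 45 \left(\frac{3}{2} - \frac{99}{2}\right) = \left(-45\right) \left(-48\right) = 2160$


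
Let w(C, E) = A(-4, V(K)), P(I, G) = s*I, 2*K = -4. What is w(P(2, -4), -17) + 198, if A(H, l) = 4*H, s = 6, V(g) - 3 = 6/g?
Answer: 182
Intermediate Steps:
K = -2 (K = (1/2)*(-4) = -2)
V(g) = 3 + 6/g
P(I, G) = 6*I
w(C, E) = -16 (w(C, E) = 4*(-4) = -16)
w(P(2, -4), -17) + 198 = -16 + 198 = 182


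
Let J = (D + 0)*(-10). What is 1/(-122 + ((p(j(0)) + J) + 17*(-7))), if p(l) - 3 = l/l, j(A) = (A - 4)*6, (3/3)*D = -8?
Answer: -1/157 ≈ -0.0063694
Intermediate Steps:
D = -8
j(A) = -24 + 6*A (j(A) = (-4 + A)*6 = -24 + 6*A)
J = 80 (J = (-8 + 0)*(-10) = -8*(-10) = 80)
p(l) = 4 (p(l) = 3 + l/l = 3 + 1 = 4)
1/(-122 + ((p(j(0)) + J) + 17*(-7))) = 1/(-122 + ((4 + 80) + 17*(-7))) = 1/(-122 + (84 - 119)) = 1/(-122 - 35) = 1/(-157) = -1/157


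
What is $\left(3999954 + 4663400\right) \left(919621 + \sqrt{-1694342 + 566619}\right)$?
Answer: $7967002268834 + 8663354 i \sqrt{1127723} \approx 7.967 \cdot 10^{12} + 9.2 \cdot 10^{9} i$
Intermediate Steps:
$\left(3999954 + 4663400\right) \left(919621 + \sqrt{-1694342 + 566619}\right) = 8663354 \left(919621 + \sqrt{-1127723}\right) = 8663354 \left(919621 + i \sqrt{1127723}\right) = 7967002268834 + 8663354 i \sqrt{1127723}$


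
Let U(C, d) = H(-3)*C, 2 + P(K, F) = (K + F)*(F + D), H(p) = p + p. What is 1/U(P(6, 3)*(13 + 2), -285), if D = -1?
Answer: -1/1440 ≈ -0.00069444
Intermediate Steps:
H(p) = 2*p
P(K, F) = -2 + (-1 + F)*(F + K) (P(K, F) = -2 + (K + F)*(F - 1) = -2 + (F + K)*(-1 + F) = -2 + (-1 + F)*(F + K))
U(C, d) = -6*C (U(C, d) = (2*(-3))*C = -6*C)
1/U(P(6, 3)*(13 + 2), -285) = 1/(-6*(-2 + 3² - 1*3 - 1*6 + 3*6)*(13 + 2)) = 1/(-6*(-2 + 9 - 3 - 6 + 18)*15) = 1/(-96*15) = 1/(-6*240) = 1/(-1440) = -1/1440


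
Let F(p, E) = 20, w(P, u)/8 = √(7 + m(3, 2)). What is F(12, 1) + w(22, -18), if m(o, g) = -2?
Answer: 20 + 8*√5 ≈ 37.889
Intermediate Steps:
w(P, u) = 8*√5 (w(P, u) = 8*√(7 - 2) = 8*√5)
F(12, 1) + w(22, -18) = 20 + 8*√5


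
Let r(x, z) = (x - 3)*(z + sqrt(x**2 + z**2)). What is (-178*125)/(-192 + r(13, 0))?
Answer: 11125/31 ≈ 358.87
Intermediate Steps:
r(x, z) = (-3 + x)*(z + sqrt(x**2 + z**2))
(-178*125)/(-192 + r(13, 0)) = (-178*125)/(-192 + (-3*0 - 3*sqrt(13**2 + 0**2) + 13*0 + 13*sqrt(13**2 + 0**2))) = -22250/(-192 + (0 - 3*sqrt(169 + 0) + 0 + 13*sqrt(169 + 0))) = -22250/(-192 + (0 - 3*sqrt(169) + 0 + 13*sqrt(169))) = -22250/(-192 + (0 - 3*13 + 0 + 13*13)) = -22250/(-192 + (0 - 39 + 0 + 169)) = -22250/(-192 + 130) = -22250/(-62) = -22250*(-1/62) = 11125/31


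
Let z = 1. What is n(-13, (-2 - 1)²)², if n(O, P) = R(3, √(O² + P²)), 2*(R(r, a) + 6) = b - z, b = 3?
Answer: 25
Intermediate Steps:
R(r, a) = -5 (R(r, a) = -6 + (3 - 1*1)/2 = -6 + (3 - 1)/2 = -6 + (½)*2 = -6 + 1 = -5)
n(O, P) = -5
n(-13, (-2 - 1)²)² = (-5)² = 25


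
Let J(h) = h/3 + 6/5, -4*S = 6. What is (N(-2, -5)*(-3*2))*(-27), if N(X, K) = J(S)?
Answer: 567/5 ≈ 113.40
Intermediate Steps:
S = -3/2 (S = -¼*6 = -3/2 ≈ -1.5000)
J(h) = 6/5 + h/3 (J(h) = h*(⅓) + 6*(⅕) = h/3 + 6/5 = 6/5 + h/3)
N(X, K) = 7/10 (N(X, K) = 6/5 + (⅓)*(-3/2) = 6/5 - ½ = 7/10)
(N(-2, -5)*(-3*2))*(-27) = (7*(-3*2)/10)*(-27) = ((7/10)*(-6))*(-27) = -21/5*(-27) = 567/5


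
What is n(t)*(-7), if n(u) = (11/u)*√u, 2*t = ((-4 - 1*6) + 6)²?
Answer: -77*√2/4 ≈ -27.224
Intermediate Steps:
t = 8 (t = ((-4 - 1*6) + 6)²/2 = ((-4 - 6) + 6)²/2 = (-10 + 6)²/2 = (½)*(-4)² = (½)*16 = 8)
n(u) = 11/√u
n(t)*(-7) = (11/√8)*(-7) = (11*(√2/4))*(-7) = (11*√2/4)*(-7) = -77*√2/4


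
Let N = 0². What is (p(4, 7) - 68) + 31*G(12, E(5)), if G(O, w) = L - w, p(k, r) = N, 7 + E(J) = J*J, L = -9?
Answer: -905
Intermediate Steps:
N = 0
E(J) = -7 + J² (E(J) = -7 + J*J = -7 + J²)
p(k, r) = 0
G(O, w) = -9 - w
(p(4, 7) - 68) + 31*G(12, E(5)) = (0 - 68) + 31*(-9 - (-7 + 5²)) = -68 + 31*(-9 - (-7 + 25)) = -68 + 31*(-9 - 1*18) = -68 + 31*(-9 - 18) = -68 + 31*(-27) = -68 - 837 = -905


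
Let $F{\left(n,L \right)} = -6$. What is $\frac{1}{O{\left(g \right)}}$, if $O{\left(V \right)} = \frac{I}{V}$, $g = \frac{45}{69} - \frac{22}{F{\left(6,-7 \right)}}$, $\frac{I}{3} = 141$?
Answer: $\frac{298}{29187} \approx 0.01021$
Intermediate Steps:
$I = 423$ ($I = 3 \cdot 141 = 423$)
$g = \frac{298}{69}$ ($g = \frac{45}{69} - \frac{22}{-6} = 45 \cdot \frac{1}{69} - - \frac{11}{3} = \frac{15}{23} + \frac{11}{3} = \frac{298}{69} \approx 4.3188$)
$O{\left(V \right)} = \frac{423}{V}$
$\frac{1}{O{\left(g \right)}} = \frac{1}{423 \frac{1}{\frac{298}{69}}} = \frac{1}{423 \cdot \frac{69}{298}} = \frac{1}{\frac{29187}{298}} = \frac{298}{29187}$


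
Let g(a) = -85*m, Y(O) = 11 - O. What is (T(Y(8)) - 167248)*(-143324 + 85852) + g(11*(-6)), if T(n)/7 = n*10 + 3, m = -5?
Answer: 9598801449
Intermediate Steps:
T(n) = 21 + 70*n (T(n) = 7*(n*10 + 3) = 7*(10*n + 3) = 7*(3 + 10*n) = 21 + 70*n)
g(a) = 425 (g(a) = -85*(-5) = 425)
(T(Y(8)) - 167248)*(-143324 + 85852) + g(11*(-6)) = ((21 + 70*(11 - 1*8)) - 167248)*(-143324 + 85852) + 425 = ((21 + 70*(11 - 8)) - 167248)*(-57472) + 425 = ((21 + 70*3) - 167248)*(-57472) + 425 = ((21 + 210) - 167248)*(-57472) + 425 = (231 - 167248)*(-57472) + 425 = -167017*(-57472) + 425 = 9598801024 + 425 = 9598801449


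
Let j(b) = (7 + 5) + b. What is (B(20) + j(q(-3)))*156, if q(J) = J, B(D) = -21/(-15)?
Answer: 8112/5 ≈ 1622.4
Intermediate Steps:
B(D) = 7/5 (B(D) = -21*(-1/15) = 7/5)
j(b) = 12 + b
(B(20) + j(q(-3)))*156 = (7/5 + (12 - 3))*156 = (7/5 + 9)*156 = (52/5)*156 = 8112/5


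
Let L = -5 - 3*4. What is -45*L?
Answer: 765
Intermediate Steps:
L = -17 (L = -5 - 12 = -17)
-45*L = -45*(-17) = 765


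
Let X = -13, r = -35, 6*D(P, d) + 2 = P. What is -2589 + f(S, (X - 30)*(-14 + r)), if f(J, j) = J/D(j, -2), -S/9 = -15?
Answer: -1089807/421 ≈ -2588.6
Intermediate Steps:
S = 135 (S = -9*(-15) = 135)
D(P, d) = -⅓ + P/6
f(J, j) = J/(-⅓ + j/6)
-2589 + f(S, (X - 30)*(-14 + r)) = -2589 + 6*135/(-2 + (-13 - 30)*(-14 - 35)) = -2589 + 6*135/(-2 - 43*(-49)) = -2589 + 6*135/(-2 + 2107) = -2589 + 6*135/2105 = -2589 + 6*135*(1/2105) = -2589 + 162/421 = -1089807/421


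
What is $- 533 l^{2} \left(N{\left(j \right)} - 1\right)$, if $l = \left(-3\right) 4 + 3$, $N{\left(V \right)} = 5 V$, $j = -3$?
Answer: $690768$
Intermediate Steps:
$l = -9$ ($l = -12 + 3 = -9$)
$- 533 l^{2} \left(N{\left(j \right)} - 1\right) = - 533 \left(-9\right)^{2} \left(5 \left(-3\right) - 1\right) = - 533 \cdot 81 \left(-15 - 1\right) = - 533 \cdot 81 \left(-16\right) = \left(-533\right) \left(-1296\right) = 690768$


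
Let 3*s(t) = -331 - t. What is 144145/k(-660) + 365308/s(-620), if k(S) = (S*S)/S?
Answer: 136330387/38148 ≈ 3573.7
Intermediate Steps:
s(t) = -331/3 - t/3 (s(t) = (-331 - t)/3 = -331/3 - t/3)
k(S) = S (k(S) = S**2/S = S)
144145/k(-660) + 365308/s(-620) = 144145/(-660) + 365308/(-331/3 - 1/3*(-620)) = 144145*(-1/660) + 365308/(-331/3 + 620/3) = -28829/132 + 365308/(289/3) = -28829/132 + 365308*(3/289) = -28829/132 + 1095924/289 = 136330387/38148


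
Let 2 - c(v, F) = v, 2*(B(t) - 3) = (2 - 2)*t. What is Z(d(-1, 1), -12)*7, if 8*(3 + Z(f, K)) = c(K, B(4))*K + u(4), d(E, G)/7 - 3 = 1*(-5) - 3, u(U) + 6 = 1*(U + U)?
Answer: -665/4 ≈ -166.25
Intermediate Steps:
B(t) = 3 (B(t) = 3 + ((2 - 2)*t)/2 = 3 + (0*t)/2 = 3 + (½)*0 = 3 + 0 = 3)
u(U) = -6 + 2*U (u(U) = -6 + 1*(U + U) = -6 + 1*(2*U) = -6 + 2*U)
d(E, G) = -35 (d(E, G) = 21 + 7*(1*(-5) - 3) = 21 + 7*(-5 - 3) = 21 + 7*(-8) = 21 - 56 = -35)
c(v, F) = 2 - v
Z(f, K) = -11/4 + K*(2 - K)/8 (Z(f, K) = -3 + ((2 - K)*K + (-6 + 2*4))/8 = -3 + (K*(2 - K) + (-6 + 8))/8 = -3 + (K*(2 - K) + 2)/8 = -3 + (2 + K*(2 - K))/8 = -3 + (¼ + K*(2 - K)/8) = -11/4 + K*(2 - K)/8)
Z(d(-1, 1), -12)*7 = (-11/4 - ⅛*(-12)*(-2 - 12))*7 = (-11/4 - ⅛*(-12)*(-14))*7 = (-11/4 - 21)*7 = -95/4*7 = -665/4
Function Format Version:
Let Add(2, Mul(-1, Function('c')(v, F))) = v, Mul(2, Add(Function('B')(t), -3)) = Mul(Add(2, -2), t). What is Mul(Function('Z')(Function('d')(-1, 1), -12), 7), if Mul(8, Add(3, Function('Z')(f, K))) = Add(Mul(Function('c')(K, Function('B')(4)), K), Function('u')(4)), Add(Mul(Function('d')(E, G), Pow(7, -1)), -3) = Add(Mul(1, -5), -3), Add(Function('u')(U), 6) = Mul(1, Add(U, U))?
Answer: Rational(-665, 4) ≈ -166.25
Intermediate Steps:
Function('B')(t) = 3 (Function('B')(t) = Add(3, Mul(Rational(1, 2), Mul(Add(2, -2), t))) = Add(3, Mul(Rational(1, 2), Mul(0, t))) = Add(3, Mul(Rational(1, 2), 0)) = Add(3, 0) = 3)
Function('u')(U) = Add(-6, Mul(2, U)) (Function('u')(U) = Add(-6, Mul(1, Add(U, U))) = Add(-6, Mul(1, Mul(2, U))) = Add(-6, Mul(2, U)))
Function('d')(E, G) = -35 (Function('d')(E, G) = Add(21, Mul(7, Add(Mul(1, -5), -3))) = Add(21, Mul(7, Add(-5, -3))) = Add(21, Mul(7, -8)) = Add(21, -56) = -35)
Function('c')(v, F) = Add(2, Mul(-1, v))
Function('Z')(f, K) = Add(Rational(-11, 4), Mul(Rational(1, 8), K, Add(2, Mul(-1, K)))) (Function('Z')(f, K) = Add(-3, Mul(Rational(1, 8), Add(Mul(Add(2, Mul(-1, K)), K), Add(-6, Mul(2, 4))))) = Add(-3, Mul(Rational(1, 8), Add(Mul(K, Add(2, Mul(-1, K))), Add(-6, 8)))) = Add(-3, Mul(Rational(1, 8), Add(Mul(K, Add(2, Mul(-1, K))), 2))) = Add(-3, Mul(Rational(1, 8), Add(2, Mul(K, Add(2, Mul(-1, K)))))) = Add(-3, Add(Rational(1, 4), Mul(Rational(1, 8), K, Add(2, Mul(-1, K))))) = Add(Rational(-11, 4), Mul(Rational(1, 8), K, Add(2, Mul(-1, K)))))
Mul(Function('Z')(Function('d')(-1, 1), -12), 7) = Mul(Add(Rational(-11, 4), Mul(Rational(-1, 8), -12, Add(-2, -12))), 7) = Mul(Add(Rational(-11, 4), Mul(Rational(-1, 8), -12, -14)), 7) = Mul(Add(Rational(-11, 4), -21), 7) = Mul(Rational(-95, 4), 7) = Rational(-665, 4)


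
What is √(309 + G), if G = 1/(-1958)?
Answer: √1184631118/1958 ≈ 17.578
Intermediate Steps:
G = -1/1958 ≈ -0.00051073
√(309 + G) = √(309 - 1/1958) = √(605021/1958) = √1184631118/1958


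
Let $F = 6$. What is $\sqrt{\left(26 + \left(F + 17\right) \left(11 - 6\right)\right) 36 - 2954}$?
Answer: $\sqrt{2122} \approx 46.065$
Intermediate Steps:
$\sqrt{\left(26 + \left(F + 17\right) \left(11 - 6\right)\right) 36 - 2954} = \sqrt{\left(26 + \left(6 + 17\right) \left(11 - 6\right)\right) 36 - 2954} = \sqrt{\left(26 + 23 \cdot 5\right) 36 - 2954} = \sqrt{\left(26 + 115\right) 36 - 2954} = \sqrt{141 \cdot 36 - 2954} = \sqrt{5076 - 2954} = \sqrt{2122}$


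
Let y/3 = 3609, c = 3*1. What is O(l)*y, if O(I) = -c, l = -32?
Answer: -32481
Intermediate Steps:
c = 3
O(I) = -3 (O(I) = -1*3 = -3)
y = 10827 (y = 3*3609 = 10827)
O(l)*y = -3*10827 = -32481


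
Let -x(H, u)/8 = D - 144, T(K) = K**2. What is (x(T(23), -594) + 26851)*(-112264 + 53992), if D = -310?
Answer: -1776305376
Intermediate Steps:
x(H, u) = 3632 (x(H, u) = -8*(-310 - 144) = -8*(-454) = 3632)
(x(T(23), -594) + 26851)*(-112264 + 53992) = (3632 + 26851)*(-112264 + 53992) = 30483*(-58272) = -1776305376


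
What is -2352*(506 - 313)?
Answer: -453936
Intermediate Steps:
-2352*(506 - 313) = -2352*193 = -453936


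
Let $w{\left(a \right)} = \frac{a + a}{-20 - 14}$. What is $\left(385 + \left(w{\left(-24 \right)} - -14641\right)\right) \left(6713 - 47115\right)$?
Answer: $- \frac{10321337332}{17} \approx -6.0714 \cdot 10^{8}$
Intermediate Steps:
$w{\left(a \right)} = - \frac{a}{17}$ ($w{\left(a \right)} = \frac{2 a}{-34} = 2 a \left(- \frac{1}{34}\right) = - \frac{a}{17}$)
$\left(385 + \left(w{\left(-24 \right)} - -14641\right)\right) \left(6713 - 47115\right) = \left(385 - - \frac{248921}{17}\right) \left(6713 - 47115\right) = \left(385 + \left(\frac{24}{17} + 14641\right)\right) \left(6713 - 47115\right) = \left(385 + \frac{248921}{17}\right) \left(6713 - 47115\right) = \frac{255466}{17} \left(-40402\right) = - \frac{10321337332}{17}$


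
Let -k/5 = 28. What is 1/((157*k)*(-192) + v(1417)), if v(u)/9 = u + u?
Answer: 1/4245666 ≈ 2.3553e-7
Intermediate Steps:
k = -140 (k = -5*28 = -140)
v(u) = 18*u (v(u) = 9*(u + u) = 9*(2*u) = 18*u)
1/((157*k)*(-192) + v(1417)) = 1/((157*(-140))*(-192) + 18*1417) = 1/(-21980*(-192) + 25506) = 1/(4220160 + 25506) = 1/4245666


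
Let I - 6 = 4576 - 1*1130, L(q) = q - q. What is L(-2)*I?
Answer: 0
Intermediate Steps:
L(q) = 0
I = 3452 (I = 6 + (4576 - 1*1130) = 6 + (4576 - 1130) = 6 + 3446 = 3452)
L(-2)*I = 0*3452 = 0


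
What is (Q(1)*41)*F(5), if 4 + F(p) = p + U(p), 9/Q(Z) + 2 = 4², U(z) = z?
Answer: 1107/7 ≈ 158.14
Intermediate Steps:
Q(Z) = 9/14 (Q(Z) = 9/(-2 + 4²) = 9/(-2 + 16) = 9/14)
F(p) = -4 + 2*p (F(p) = -4 + (p + p) = -4 + 2*p)
(Q(1)*41)*F(5) = ((9/14)*41)*(-4 + 2*5) = 369*(-4 + 10)/14 = (369/14)*6 = 1107/7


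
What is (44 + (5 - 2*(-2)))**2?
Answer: 2809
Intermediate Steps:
(44 + (5 - 2*(-2)))**2 = (44 + (5 + 4))**2 = (44 + 9)**2 = 53**2 = 2809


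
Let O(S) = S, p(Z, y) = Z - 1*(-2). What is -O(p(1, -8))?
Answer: -3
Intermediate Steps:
p(Z, y) = 2 + Z (p(Z, y) = Z + 2 = 2 + Z)
-O(p(1, -8)) = -(2 + 1) = -1*3 = -3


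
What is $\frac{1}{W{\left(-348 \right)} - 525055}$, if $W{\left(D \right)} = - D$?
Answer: $- \frac{1}{524707} \approx -1.9058 \cdot 10^{-6}$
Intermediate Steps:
$\frac{1}{W{\left(-348 \right)} - 525055} = \frac{1}{\left(-1\right) \left(-348\right) - 525055} = \frac{1}{348 - 525055} = \frac{1}{-524707} = - \frac{1}{524707}$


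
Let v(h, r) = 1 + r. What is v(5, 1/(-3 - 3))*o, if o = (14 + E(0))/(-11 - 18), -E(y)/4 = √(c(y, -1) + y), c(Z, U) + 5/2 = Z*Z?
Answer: -35/87 + 5*I*√10/87 ≈ -0.4023 + 0.18174*I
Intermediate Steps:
c(Z, U) = -5/2 + Z² (c(Z, U) = -5/2 + Z*Z = -5/2 + Z²)
E(y) = -4*√(-5/2 + y + y²) (E(y) = -4*√((-5/2 + y²) + y) = -4*√(-5/2 + y + y²))
o = -14/29 + 2*I*√10/29 (o = (14 - 2*√(-10 + 4*0 + 4*0²))/(-11 - 18) = (14 - 2*√(-10 + 0 + 4*0))/(-29) = (14 - 2*√(-10 + 0 + 0))*(-1/29) = (14 - 2*I*√10)*(-1/29) = -14/29 + 2*I*√10/29 ≈ -0.48276 + 0.21809*I)
v(5, 1/(-3 - 3))*o = (1 + 1/(-3 - 3))*(-14/29 + 2*I*√10/29) = (1 + 1/(-6))*(-14/29 + 2*I*√10/29) = (1 - ⅙)*(-14/29 + 2*I*√10/29) = 5*(-14/29 + 2*I*√10/29)/6 = -35/87 + 5*I*√10/87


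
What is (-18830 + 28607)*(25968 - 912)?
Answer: 244972512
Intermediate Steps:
(-18830 + 28607)*(25968 - 912) = 9777*25056 = 244972512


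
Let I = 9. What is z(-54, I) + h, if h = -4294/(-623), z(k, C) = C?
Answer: 9901/623 ≈ 15.892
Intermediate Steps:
h = 4294/623 (h = -4294*(-1/623) = 4294/623 ≈ 6.8925)
z(-54, I) + h = 9 + 4294/623 = 9901/623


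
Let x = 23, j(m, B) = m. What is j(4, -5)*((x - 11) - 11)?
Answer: 4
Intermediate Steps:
j(4, -5)*((x - 11) - 11) = 4*((23 - 11) - 11) = 4*(12 - 11) = 4*1 = 4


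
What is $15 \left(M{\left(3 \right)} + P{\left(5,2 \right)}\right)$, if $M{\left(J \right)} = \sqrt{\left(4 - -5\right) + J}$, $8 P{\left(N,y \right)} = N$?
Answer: $\frac{75}{8} + 30 \sqrt{3} \approx 61.337$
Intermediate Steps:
$P{\left(N,y \right)} = \frac{N}{8}$
$M{\left(J \right)} = \sqrt{9 + J}$ ($M{\left(J \right)} = \sqrt{\left(4 + 5\right) + J} = \sqrt{9 + J}$)
$15 \left(M{\left(3 \right)} + P{\left(5,2 \right)}\right) = 15 \left(\sqrt{9 + 3} + \frac{1}{8} \cdot 5\right) = 15 \left(\sqrt{12} + \frac{5}{8}\right) = 15 \left(2 \sqrt{3} + \frac{5}{8}\right) = 15 \left(\frac{5}{8} + 2 \sqrt{3}\right) = \frac{75}{8} + 30 \sqrt{3}$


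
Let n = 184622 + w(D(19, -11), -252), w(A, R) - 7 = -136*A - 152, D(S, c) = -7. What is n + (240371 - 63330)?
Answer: 362470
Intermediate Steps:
w(A, R) = -145 - 136*A (w(A, R) = 7 + (-136*A - 152) = 7 + (-152 - 136*A) = -145 - 136*A)
n = 185429 (n = 184622 + (-145 - 136*(-7)) = 184622 + (-145 + 952) = 184622 + 807 = 185429)
n + (240371 - 63330) = 185429 + (240371 - 63330) = 185429 + 177041 = 362470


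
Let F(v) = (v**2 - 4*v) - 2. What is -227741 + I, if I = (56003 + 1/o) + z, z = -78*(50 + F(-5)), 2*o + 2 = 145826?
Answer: -13050664703/72912 ≈ -1.7899e+5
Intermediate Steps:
o = 72912 (o = -1 + (1/2)*145826 = -1 + 72913 = 72912)
F(v) = -2 + v**2 - 4*v
z = -7254 (z = -78*(50 + (-2 + (-5)**2 - 4*(-5))) = -78*(50 + (-2 + 25 + 20)) = -78*(50 + 43) = -78*93 = -7254)
I = 3554387089/72912 (I = (56003 + 1/72912) - 7254 = 4083290737/72912 - 7254 = 3554387089/72912 ≈ 48749.)
-227741 + I = -227741 + 3554387089/72912 = -13050664703/72912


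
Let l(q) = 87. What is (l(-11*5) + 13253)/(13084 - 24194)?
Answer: -1334/1111 ≈ -1.2007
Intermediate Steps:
(l(-11*5) + 13253)/(13084 - 24194) = (87 + 13253)/(13084 - 24194) = 13340/(-11110) = 13340*(-1/11110) = -1334/1111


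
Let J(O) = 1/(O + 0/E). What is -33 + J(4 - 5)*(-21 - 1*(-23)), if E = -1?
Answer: -35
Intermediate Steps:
J(O) = 1/O (J(O) = 1/(O + 0/(-1)) = 1/(O - 1*0) = 1/(O + 0) = 1/O)
-33 + J(4 - 5)*(-21 - 1*(-23)) = -33 + (-21 - 1*(-23))/(4 - 5) = -33 + (-21 + 23)/(-1) = -33 - 1*2 = -33 - 2 = -35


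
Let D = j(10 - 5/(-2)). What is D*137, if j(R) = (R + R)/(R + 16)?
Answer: 6850/57 ≈ 120.18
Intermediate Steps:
j(R) = 2*R/(16 + R) (j(R) = (2*R)/(16 + R) = 2*R/(16 + R))
D = 50/57 (D = 2*(10 - 5/(-2))/(16 + (10 - 5/(-2))) = 2*(10 - 5*(-1)/2)/(16 + (10 - 5*(-1)/2)) = 2*(10 - 1*(-5/2))/(16 + (10 - 1*(-5/2))) = 2*(10 + 5/2)/(16 + (10 + 5/2)) = 2*(25/2)/(16 + 25/2) = 2*(25/2)/(57/2) = 2*(25/2)*(2/57) = 50/57 ≈ 0.87719)
D*137 = (50/57)*137 = 6850/57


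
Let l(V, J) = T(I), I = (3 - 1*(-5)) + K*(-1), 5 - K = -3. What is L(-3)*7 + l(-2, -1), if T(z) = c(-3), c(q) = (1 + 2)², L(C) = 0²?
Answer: 9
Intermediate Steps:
L(C) = 0
K = 8 (K = 5 - 1*(-3) = 5 + 3 = 8)
I = 0 (I = (3 - 1*(-5)) + 8*(-1) = (3 + 5) - 8 = 8 - 8 = 0)
c(q) = 9 (c(q) = 3² = 9)
T(z) = 9
l(V, J) = 9
L(-3)*7 + l(-2, -1) = 0*7 + 9 = 0 + 9 = 9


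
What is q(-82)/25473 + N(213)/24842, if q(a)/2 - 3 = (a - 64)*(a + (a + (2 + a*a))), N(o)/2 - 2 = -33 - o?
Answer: -23806068670/316400133 ≈ -75.240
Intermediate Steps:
N(o) = -62 - 2*o (N(o) = 4 + 2*(-33 - o) = 4 + (-66 - 2*o) = -62 - 2*o)
q(a) = 6 + 2*(-64 + a)*(2 + a² + 2*a) (q(a) = 6 + 2*((a - 64)*(a + (a + (2 + a*a)))) = 6 + 2*((-64 + a)*(a + (a + (2 + a²)))) = 6 + 2*((-64 + a)*(a + (2 + a + a²))) = 6 + 2*((-64 + a)*(2 + a² + 2*a)) = 6 + 2*(-64 + a)*(2 + a² + 2*a))
q(-82)/25473 + N(213)/24842 = (-250 - 252*(-82) - 124*(-82)² + 2*(-82)³)/25473 + (-62 - 2*213)/24842 = (-250 + 20664 - 124*6724 + 2*(-551368))*(1/25473) + (-62 - 426)*(1/24842) = (-250 + 20664 - 833776 - 1102736)*(1/25473) - 488*1/24842 = -1916098*1/25473 - 244/12421 = -1916098/25473 - 244/12421 = -23806068670/316400133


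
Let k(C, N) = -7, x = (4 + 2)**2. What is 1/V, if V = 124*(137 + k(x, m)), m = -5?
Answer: 1/16120 ≈ 6.2035e-5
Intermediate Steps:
x = 36 (x = 6**2 = 36)
V = 16120 (V = 124*(137 - 7) = 124*130 = 16120)
1/V = 1/16120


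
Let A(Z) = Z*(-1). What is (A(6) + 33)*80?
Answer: 2160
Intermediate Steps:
A(Z) = -Z
(A(6) + 33)*80 = (-1*6 + 33)*80 = (-6 + 33)*80 = 27*80 = 2160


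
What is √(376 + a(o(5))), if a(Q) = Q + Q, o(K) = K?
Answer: √386 ≈ 19.647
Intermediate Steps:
a(Q) = 2*Q
√(376 + a(o(5))) = √(376 + 2*5) = √(376 + 10) = √386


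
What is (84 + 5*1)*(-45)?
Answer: -4005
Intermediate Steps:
(84 + 5*1)*(-45) = (84 + 5)*(-45) = 89*(-45) = -4005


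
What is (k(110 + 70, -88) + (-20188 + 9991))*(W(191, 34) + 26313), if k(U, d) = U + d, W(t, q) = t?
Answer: -267822920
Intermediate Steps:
(k(110 + 70, -88) + (-20188 + 9991))*(W(191, 34) + 26313) = (((110 + 70) - 88) + (-20188 + 9991))*(191 + 26313) = ((180 - 88) - 10197)*26504 = (92 - 10197)*26504 = -10105*26504 = -267822920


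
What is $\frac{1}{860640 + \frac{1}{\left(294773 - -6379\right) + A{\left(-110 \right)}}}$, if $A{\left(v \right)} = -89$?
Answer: $\frac{301063}{259106860321} \approx 1.1619 \cdot 10^{-6}$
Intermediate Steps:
$\frac{1}{860640 + \frac{1}{\left(294773 - -6379\right) + A{\left(-110 \right)}}} = \frac{1}{860640 + \frac{1}{\left(294773 - -6379\right) - 89}} = \frac{1}{860640 + \frac{1}{\left(294773 + 6379\right) - 89}} = \frac{1}{860640 + \frac{1}{301152 - 89}} = \frac{1}{860640 + \frac{1}{301063}} = \frac{1}{\frac{259106860321}{301063}} = \frac{301063}{259106860321}$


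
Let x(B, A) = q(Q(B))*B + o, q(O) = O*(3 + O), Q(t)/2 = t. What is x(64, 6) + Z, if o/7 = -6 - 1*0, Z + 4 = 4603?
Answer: 1077709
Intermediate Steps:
Z = 4599 (Z = -4 + 4603 = 4599)
Q(t) = 2*t
o = -42 (o = 7*(-6 - 1*0) = 7*(-6 + 0) = 7*(-6) = -42)
x(B, A) = -42 + 2*B²*(3 + 2*B) (x(B, A) = ((2*B)*(3 + 2*B))*B - 42 = (2*B*(3 + 2*B))*B - 42 = 2*B²*(3 + 2*B) - 42 = -42 + 2*B²*(3 + 2*B))
x(64, 6) + Z = (-42 + 2*64²*(3 + 2*64)) + 4599 = (-42 + 2*4096*(3 + 128)) + 4599 = (-42 + 2*4096*131) + 4599 = (-42 + 1073152) + 4599 = 1073110 + 4599 = 1077709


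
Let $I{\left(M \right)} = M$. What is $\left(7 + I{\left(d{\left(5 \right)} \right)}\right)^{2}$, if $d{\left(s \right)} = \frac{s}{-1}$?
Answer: $4$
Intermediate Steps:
$d{\left(s \right)} = - s$ ($d{\left(s \right)} = s \left(-1\right) = - s$)
$\left(7 + I{\left(d{\left(5 \right)} \right)}\right)^{2} = \left(7 - 5\right)^{2} = 2^{2} = 4$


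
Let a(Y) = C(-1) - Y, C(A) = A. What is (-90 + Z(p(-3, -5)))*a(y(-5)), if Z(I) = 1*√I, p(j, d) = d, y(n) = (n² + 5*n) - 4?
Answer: -270 + 3*I*√5 ≈ -270.0 + 6.7082*I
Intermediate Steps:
y(n) = -4 + n² + 5*n
a(Y) = -1 - Y
Z(I) = √I
(-90 + Z(p(-3, -5)))*a(y(-5)) = (-90 + √(-5))*(-1 - (-4 + (-5)² + 5*(-5))) = (-90 + I*√5)*(-1 - (-4 + 25 - 25)) = (-90 + I*√5)*(-1 - 1*(-4)) = (-90 + I*√5)*(-1 + 4) = (-90 + I*√5)*3 = -270 + 3*I*√5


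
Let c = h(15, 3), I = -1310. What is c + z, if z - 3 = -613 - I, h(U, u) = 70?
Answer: 770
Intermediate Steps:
c = 70
z = 700 (z = 3 + (-613 - 1*(-1310)) = 3 + (-613 + 1310) = 3 + 697 = 700)
c + z = 70 + 700 = 770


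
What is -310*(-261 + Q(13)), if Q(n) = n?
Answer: 76880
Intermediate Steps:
-310*(-261 + Q(13)) = -310*(-261 + 13) = -310*(-248) = 76880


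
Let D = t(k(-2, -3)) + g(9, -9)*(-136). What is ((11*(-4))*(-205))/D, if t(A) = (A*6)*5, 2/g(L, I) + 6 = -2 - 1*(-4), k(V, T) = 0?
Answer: 2255/17 ≈ 132.65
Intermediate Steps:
g(L, I) = -1/2 (g(L, I) = 2/(-6 + (-2 - 1*(-4))) = 2/(-6 + (-2 + 4)) = 2/(-6 + 2) = 2/(-4) = 2*(-1/4) = -1/2)
t(A) = 30*A (t(A) = (6*A)*5 = 30*A)
D = 68 (D = 30*0 - 1/2*(-136) = 0 + 68 = 68)
((11*(-4))*(-205))/D = ((11*(-4))*(-205))/68 = -44*(-205)*(1/68) = 9020*(1/68) = 2255/17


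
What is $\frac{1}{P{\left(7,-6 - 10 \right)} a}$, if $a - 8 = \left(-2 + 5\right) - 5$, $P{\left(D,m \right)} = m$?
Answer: $- \frac{1}{96} \approx -0.010417$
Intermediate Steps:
$a = 6$ ($a = 8 + \left(\left(-2 + 5\right) - 5\right) = 8 + \left(3 - 5\right) = 8 - 2 = 6$)
$\frac{1}{P{\left(7,-6 - 10 \right)} a} = \frac{1}{\left(-6 - 10\right) 6} = \frac{1}{\left(-16\right) 6} = \frac{1}{-96} = - \frac{1}{96}$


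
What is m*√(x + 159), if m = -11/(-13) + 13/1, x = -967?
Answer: 360*I*√202/13 ≈ 393.58*I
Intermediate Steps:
m = 180/13 (m = -11*(-1/13) + 13*1 = 11/13 + 13 = 180/13 ≈ 13.846)
m*√(x + 159) = 180*√(-967 + 159)/13 = 180*√(-808)/13 = 180*(2*I*√202)/13 = 360*I*√202/13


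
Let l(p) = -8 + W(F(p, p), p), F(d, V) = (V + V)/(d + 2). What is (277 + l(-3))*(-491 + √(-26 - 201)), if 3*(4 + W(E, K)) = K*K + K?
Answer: -131097 + 267*I*√227 ≈ -1.311e+5 + 4022.8*I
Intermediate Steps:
F(d, V) = 2*V/(2 + d) (F(d, V) = (2*V)/(2 + d) = 2*V/(2 + d))
W(E, K) = -4 + K/3 + K²/3 (W(E, K) = -4 + (K*K + K)/3 = -4 + (K² + K)/3 = -4 + (K + K²)/3 = -4 + (K/3 + K²/3) = -4 + K/3 + K²/3)
l(p) = -12 + p/3 + p²/3 (l(p) = -8 + (-4 + p/3 + p²/3) = -12 + p/3 + p²/3)
(277 + l(-3))*(-491 + √(-26 - 201)) = (277 + (-12 + (⅓)*(-3) + (⅓)*(-3)²))*(-491 + √(-26 - 201)) = (277 + (-12 - 1 + (⅓)*9))*(-491 + √(-227)) = (277 + (-12 - 1 + 3))*(-491 + I*√227) = (277 - 10)*(-491 + I*√227) = 267*(-491 + I*√227) = -131097 + 267*I*√227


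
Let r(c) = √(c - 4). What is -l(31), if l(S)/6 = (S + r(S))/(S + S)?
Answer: -3 - 9*√3/31 ≈ -3.5029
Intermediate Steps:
r(c) = √(-4 + c)
l(S) = 3*(S + √(-4 + S))/S (l(S) = 6*((S + √(-4 + S))/(S + S)) = 6*((S + √(-4 + S))/((2*S))) = 6*((S + √(-4 + S))*(1/(2*S))) = 6*((S + √(-4 + S))/(2*S)) = 3*(S + √(-4 + S))/S)
-l(31) = -(3 + 3*√(-4 + 31)/31) = -(3 + 3*(1/31)*√27) = -(3 + 3*(1/31)*(3*√3)) = -(3 + 9*√3/31) = -3 - 9*√3/31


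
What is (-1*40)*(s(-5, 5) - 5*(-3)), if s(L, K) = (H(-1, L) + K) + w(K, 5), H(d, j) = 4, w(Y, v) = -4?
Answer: -800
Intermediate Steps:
s(L, K) = K (s(L, K) = (4 + K) - 4 = K)
(-1*40)*(s(-5, 5) - 5*(-3)) = (-1*40)*(5 - 5*(-3)) = -40*(5 + 15) = -40*20 = -800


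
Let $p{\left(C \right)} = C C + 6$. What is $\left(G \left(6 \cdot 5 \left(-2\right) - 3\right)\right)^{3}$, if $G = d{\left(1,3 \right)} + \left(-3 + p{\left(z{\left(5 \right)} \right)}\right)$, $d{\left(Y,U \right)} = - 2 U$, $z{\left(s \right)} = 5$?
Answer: $-2662500456$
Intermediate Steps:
$p{\left(C \right)} = 6 + C^{2}$ ($p{\left(C \right)} = C^{2} + 6 = 6 + C^{2}$)
$G = 22$ ($G = \left(-2\right) 3 + \left(-3 + \left(6 + 5^{2}\right)\right) = -6 + \left(-3 + \left(6 + 25\right)\right) = -6 + \left(-3 + 31\right) = -6 + 28 = 22$)
$\left(G \left(6 \cdot 5 \left(-2\right) - 3\right)\right)^{3} = \left(22 \left(6 \cdot 5 \left(-2\right) - 3\right)\right)^{3} = \left(22 \left(30 \left(-2\right) - 3\right)\right)^{3} = \left(22 \left(-60 - 3\right)\right)^{3} = \left(22 \left(-63\right)\right)^{3} = \left(-1386\right)^{3} = -2662500456$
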